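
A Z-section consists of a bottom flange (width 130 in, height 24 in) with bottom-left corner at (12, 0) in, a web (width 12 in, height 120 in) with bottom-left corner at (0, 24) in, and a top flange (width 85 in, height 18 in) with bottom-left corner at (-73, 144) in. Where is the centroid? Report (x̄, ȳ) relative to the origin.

x̄ = 33.20 in, ȳ = 64.45 in

bottom flange: A = 130 × 24 = 3120.00, centroid at (77.00, 12.00).
web: A = 12 × 120 = 1440.00, centroid at (6.00, 84.00).
top flange: A = 85 × 18 = 1530.00, centroid at (-30.50, 153.00).
ΣA = 6090.00 in², ΣAx̄ = 202215.00 in³, ΣAȳ = 392490.00 in³.
x̄ = 202215.00/6090.00 = 33.20 in; ȳ = 392490.00/6090.00 = 64.45 in.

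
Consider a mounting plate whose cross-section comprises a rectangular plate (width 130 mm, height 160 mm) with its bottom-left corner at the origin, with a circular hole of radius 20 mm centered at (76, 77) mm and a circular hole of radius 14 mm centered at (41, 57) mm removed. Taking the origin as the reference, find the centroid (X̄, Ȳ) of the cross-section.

X̄ = 65.05 mm, Ȳ = 80.95 mm

plate: A = 130 × 160 = 20800.00, centroid at (65.00, 80.00).
hole 1: A = −π·20² = -1256.64, centroid at (76.00, 77.00).
hole 2: A = −π·14² = -615.75, centroid at (41.00, 57.00).
ΣA = 18927.61 mm²
ΣAX̄ = (20800.00)(65.00) + (-1256.64)(76.00) + (-615.75)(41.00) = 1231249.74 mm³
ΣAȲ = (20800.00)(80.00) + (-1256.64)(77.00) + (-615.75)(57.00) = 1532141.07 mm³
X̄ = 1231249.74 / 18927.61 = 65.05 mm
Ȳ = 1532141.07 / 18927.61 = 80.95 mm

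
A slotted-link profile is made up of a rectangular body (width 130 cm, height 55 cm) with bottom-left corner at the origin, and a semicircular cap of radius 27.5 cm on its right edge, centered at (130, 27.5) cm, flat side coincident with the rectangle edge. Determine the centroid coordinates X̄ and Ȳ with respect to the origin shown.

X̄ = 75.92 cm, Ȳ = 27.50 cm

rectangular body: A = 130 × 55 = 7150.00, centroid at (65.00, 27.50).
semicircular end: A = ½π·27.5² = 1187.91, centroid at (141.67, 27.50).
ΣA = 8337.91 cm²
ΣAX̄ = (7150.00)(65.00) + (1187.91)(141.67) = 633043.50 cm³
ΣAȲ = (7150.00)(27.50) + (1187.91)(27.50) = 229292.65 cm³
X̄ = 633043.50 / 8337.91 = 75.92 cm
Ȳ = 229292.65 / 8337.91 = 27.50 cm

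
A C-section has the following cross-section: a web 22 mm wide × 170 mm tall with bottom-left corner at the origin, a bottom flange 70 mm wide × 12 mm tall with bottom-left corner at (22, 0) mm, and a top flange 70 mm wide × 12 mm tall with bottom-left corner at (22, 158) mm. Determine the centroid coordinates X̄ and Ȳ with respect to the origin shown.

X̄ = 25.26 mm, Ȳ = 85.00 mm

web: A = 22 × 170 = 3740.00, centroid at (11.00, 85.00).
bottom flange: A = 70 × 12 = 840.00, centroid at (57.00, 6.00).
top flange: A = 70 × 12 = 840.00, centroid at (57.00, 164.00).
ΣA = 5420.00 mm²
ΣAX̄ = (3740.00)(11.00) + (840.00)(57.00) + (840.00)(57.00) = 136900.00 mm³
ΣAȲ = (3740.00)(85.00) + (840.00)(6.00) + (840.00)(164.00) = 460700.00 mm³
X̄ = 136900.00 / 5420.00 = 25.26 mm
Ȳ = 460700.00 / 5420.00 = 85.00 mm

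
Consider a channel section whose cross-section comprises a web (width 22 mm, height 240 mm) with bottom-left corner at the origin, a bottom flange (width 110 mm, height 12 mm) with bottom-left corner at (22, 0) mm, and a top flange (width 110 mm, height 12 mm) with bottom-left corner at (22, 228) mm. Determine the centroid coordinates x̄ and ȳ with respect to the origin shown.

Part | A | x̄ᵢ | ȳᵢ | A·x̄ᵢ | A·ȳᵢ
web | 5280.00 | 11.00 | 120.00 | 58080.00 | 633600.00
bottom flange | 1320.00 | 77.00 | 6.00 | 101640.00 | 7920.00
top flange | 1320.00 | 77.00 | 234.00 | 101640.00 | 308880.00
Σ | 7920.00 |  |  | 261360.00 | 950400.00
x̄ = 261360.00 / 7920.00 = 33.00 mm
ȳ = 950400.00 / 7920.00 = 120.00 mm

x̄ = 33.00 mm, ȳ = 120.00 mm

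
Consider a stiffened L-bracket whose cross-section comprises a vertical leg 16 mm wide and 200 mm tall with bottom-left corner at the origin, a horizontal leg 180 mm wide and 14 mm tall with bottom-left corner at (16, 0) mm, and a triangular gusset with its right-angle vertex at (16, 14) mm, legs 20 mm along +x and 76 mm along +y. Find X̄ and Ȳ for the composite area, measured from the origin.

X̄ = 47.83 mm, Ȳ = 56.72 mm

vertical leg: A = 16 × 200 = 3200.00, centroid at (8.00, 100.00).
horizontal leg: A = 180 × 14 = 2520.00, centroid at (106.00, 7.00).
gusset: A = ½·20·76 = 760.00, centroid at (22.67, 39.33).
ΣA = 6480.00 mm²
ΣAX̄ = (3200.00)(8.00) + (2520.00)(106.00) + (760.00)(22.67) = 309946.67 mm³
ΣAȲ = (3200.00)(100.00) + (2520.00)(7.00) + (760.00)(39.33) = 367533.33 mm³
X̄ = 309946.67 / 6480.00 = 47.83 mm
Ȳ = 367533.33 / 6480.00 = 56.72 mm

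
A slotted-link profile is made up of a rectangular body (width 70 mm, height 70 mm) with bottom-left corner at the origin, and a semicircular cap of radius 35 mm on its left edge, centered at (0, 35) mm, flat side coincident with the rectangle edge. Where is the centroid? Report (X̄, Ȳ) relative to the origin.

rectangular body: A = 70 × 70 = 4900.00, centroid at (35.00, 35.00).
semicircular end: A = ½π·35² = 1924.23, centroid at (-14.85, 35.00).
ΣA = 6824.23 mm², ΣAX̄ = 142916.67 mm³, ΣAȲ = 238847.89 mm³.
X̄ = 142916.67/6824.23 = 20.94 mm; Ȳ = 238847.89/6824.23 = 35.00 mm.

X̄ = 20.94 mm, Ȳ = 35.00 mm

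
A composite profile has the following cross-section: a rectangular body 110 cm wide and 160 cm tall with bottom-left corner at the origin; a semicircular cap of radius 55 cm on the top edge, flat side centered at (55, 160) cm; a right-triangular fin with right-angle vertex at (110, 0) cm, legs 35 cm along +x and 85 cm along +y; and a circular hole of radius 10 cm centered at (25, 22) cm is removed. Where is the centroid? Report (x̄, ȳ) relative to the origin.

rectangular body: A = 110 × 160 = 17600.00, centroid at (55.00, 80.00).
semicircular top: A = ½π·55² = 4751.66, centroid at (55.00, 183.34).
triangular fin: A = ½·35·85 = 1487.50, centroid at (121.67, 28.33).
hole: A = −π·10² = -314.16, centroid at (25.00, 22.00).
ΣA = 23525.00 cm²
ΣAx̄ = (17600.00)(55.00) + (4751.66)(55.00) + (1487.50)(121.67) + (-314.16)(25.00) = 1402466.42 cm³
ΣAȳ = (17600.00)(80.00) + (4751.66)(183.34) + (1487.50)(28.33) + (-314.16)(22.00) = 2314416.42 cm³
x̄ = 1402466.42 / 23525.00 = 59.62 cm
ȳ = 2314416.42 / 23525.00 = 98.38 cm

x̄ = 59.62 cm, ȳ = 98.38 cm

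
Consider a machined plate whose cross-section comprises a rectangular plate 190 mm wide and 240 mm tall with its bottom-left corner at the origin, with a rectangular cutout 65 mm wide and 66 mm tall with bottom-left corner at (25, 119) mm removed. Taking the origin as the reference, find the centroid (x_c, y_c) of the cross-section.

plate: A = 190 × 240 = 45600.00, centroid at (95.00, 120.00).
hole: A = −(65 × 66) = -4290.00, centroid at (57.50, 152.00).
ΣA = 41310.00 mm², ΣAx_c = 4085325.00 mm³, ΣAy_c = 4819920.00 mm³.
x_c = 4085325.00/41310.00 = 98.89 mm; y_c = 4819920.00/41310.00 = 116.68 mm.

x_c = 98.89 mm, y_c = 116.68 mm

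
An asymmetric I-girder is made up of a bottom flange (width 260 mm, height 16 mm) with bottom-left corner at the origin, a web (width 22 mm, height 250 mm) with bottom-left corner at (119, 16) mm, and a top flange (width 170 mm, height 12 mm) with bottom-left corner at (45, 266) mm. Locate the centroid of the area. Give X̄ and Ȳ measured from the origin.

bottom flange: A = 260 × 16 = 4160.00, centroid at (130.00, 8.00).
web: A = 22 × 250 = 5500.00, centroid at (130.00, 141.00).
top flange: A = 170 × 12 = 2040.00, centroid at (130.00, 272.00).
ΣA = 11700.00 mm²
ΣAX̄ = (4160.00)(130.00) + (5500.00)(130.00) + (2040.00)(130.00) = 1521000.00 mm³
ΣAȲ = (4160.00)(8.00) + (5500.00)(141.00) + (2040.00)(272.00) = 1363660.00 mm³
X̄ = 1521000.00 / 11700.00 = 130.00 mm
Ȳ = 1363660.00 / 11700.00 = 116.55 mm

X̄ = 130.00 mm, Ȳ = 116.55 mm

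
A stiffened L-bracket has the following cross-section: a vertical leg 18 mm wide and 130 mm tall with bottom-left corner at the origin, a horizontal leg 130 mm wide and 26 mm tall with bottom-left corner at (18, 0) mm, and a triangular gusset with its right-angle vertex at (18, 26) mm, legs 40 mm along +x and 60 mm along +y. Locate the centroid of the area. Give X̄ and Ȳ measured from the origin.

vertical leg: A = 18 × 130 = 2340.00, centroid at (9.00, 65.00).
horizontal leg: A = 130 × 26 = 3380.00, centroid at (83.00, 13.00).
gusset: A = ½·40·60 = 1200.00, centroid at (31.33, 46.00).
ΣA = 6920.00 mm²
ΣAX̄ = (2340.00)(9.00) + (3380.00)(83.00) + (1200.00)(31.33) = 339200.00 mm³
ΣAȲ = (2340.00)(65.00) + (3380.00)(13.00) + (1200.00)(46.00) = 251240.00 mm³
X̄ = 339200.00 / 6920.00 = 49.02 mm
Ȳ = 251240.00 / 6920.00 = 36.31 mm

X̄ = 49.02 mm, Ȳ = 36.31 mm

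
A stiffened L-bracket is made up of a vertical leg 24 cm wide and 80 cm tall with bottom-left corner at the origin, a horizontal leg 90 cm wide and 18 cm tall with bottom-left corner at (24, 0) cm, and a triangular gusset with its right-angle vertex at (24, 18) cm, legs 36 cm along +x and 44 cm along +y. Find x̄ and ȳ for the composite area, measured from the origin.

vertical leg: A = 24 × 80 = 1920.00, centroid at (12.00, 40.00).
horizontal leg: A = 90 × 18 = 1620.00, centroid at (69.00, 9.00).
gusset: A = ½·36·44 = 792.00, centroid at (36.00, 32.67).
ΣA = 4332.00 cm², ΣAx̄ = 163332.00 cm³, ΣAȳ = 117252.00 cm³.
x̄ = 163332.00/4332.00 = 37.70 cm; ȳ = 117252.00/4332.00 = 27.07 cm.

x̄ = 37.70 cm, ȳ = 27.07 cm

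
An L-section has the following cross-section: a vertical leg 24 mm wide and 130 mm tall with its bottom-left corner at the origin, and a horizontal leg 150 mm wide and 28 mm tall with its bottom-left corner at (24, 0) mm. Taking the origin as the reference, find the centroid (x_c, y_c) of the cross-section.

x_c = 61.92 mm, y_c = 35.74 mm

vertical leg: A = 24 × 130 = 3120.00, centroid at (12.00, 65.00).
horizontal leg: A = 150 × 28 = 4200.00, centroid at (99.00, 14.00).
ΣA = 7320.00 mm², ΣAx_c = 453240.00 mm³, ΣAy_c = 261600.00 mm³.
x_c = 453240.00/7320.00 = 61.92 mm; y_c = 261600.00/7320.00 = 35.74 mm.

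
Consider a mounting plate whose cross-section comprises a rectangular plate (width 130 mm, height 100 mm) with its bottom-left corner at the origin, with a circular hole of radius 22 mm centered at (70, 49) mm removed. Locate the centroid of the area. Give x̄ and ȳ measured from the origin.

plate: A = 130 × 100 = 13000.00, centroid at (65.00, 50.00).
hole: A = −π·22² = -1520.53, centroid at (70.00, 49.00).
ΣA = 11479.47 mm², ΣAx̄ = 738562.84 mm³, ΣAȳ = 575493.99 mm³.
x̄ = 738562.84/11479.47 = 64.34 mm; ȳ = 575493.99/11479.47 = 50.13 mm.

x̄ = 64.34 mm, ȳ = 50.13 mm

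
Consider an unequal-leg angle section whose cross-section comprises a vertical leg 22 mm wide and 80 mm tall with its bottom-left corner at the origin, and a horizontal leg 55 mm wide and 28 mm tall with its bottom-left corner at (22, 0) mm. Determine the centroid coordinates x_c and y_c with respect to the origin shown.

x_c = 28.97 mm, y_c = 27.87 mm

vertical leg: A = 22 × 80 = 1760.00, centroid at (11.00, 40.00).
horizontal leg: A = 55 × 28 = 1540.00, centroid at (49.50, 14.00).
ΣA = 3300.00 mm², ΣAx_c = 95590.00 mm³, ΣAy_c = 91960.00 mm³.
x_c = 95590.00/3300.00 = 28.97 mm; y_c = 91960.00/3300.00 = 27.87 mm.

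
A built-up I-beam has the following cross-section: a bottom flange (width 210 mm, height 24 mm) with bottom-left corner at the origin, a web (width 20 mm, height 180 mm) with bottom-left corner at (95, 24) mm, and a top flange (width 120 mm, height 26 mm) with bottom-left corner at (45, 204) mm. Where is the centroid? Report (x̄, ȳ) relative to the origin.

x̄ = 105.00 mm, ȳ = 97.61 mm

bottom flange: A = 210 × 24 = 5040.00, centroid at (105.00, 12.00).
web: A = 20 × 180 = 3600.00, centroid at (105.00, 114.00).
top flange: A = 120 × 26 = 3120.00, centroid at (105.00, 217.00).
ΣA = 11760.00 mm², ΣAx̄ = 1234800.00 mm³, ΣAȳ = 1147920.00 mm³.
x̄ = 1234800.00/11760.00 = 105.00 mm; ȳ = 1147920.00/11760.00 = 97.61 mm.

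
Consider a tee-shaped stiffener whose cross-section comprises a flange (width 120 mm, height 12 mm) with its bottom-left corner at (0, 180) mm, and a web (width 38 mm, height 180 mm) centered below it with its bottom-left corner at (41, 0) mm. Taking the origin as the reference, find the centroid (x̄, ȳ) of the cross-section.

Part | A | x̄ᵢ | ȳᵢ | A·x̄ᵢ | A·ȳᵢ
web | 6840.00 | 60.00 | 90.00 | 410400.00 | 615600.00
flange | 1440.00 | 60.00 | 186.00 | 86400.00 | 267840.00
Σ | 8280.00 |  |  | 496800.00 | 883440.00
x̄ = 496800.00 / 8280.00 = 60.00 mm
ȳ = 883440.00 / 8280.00 = 106.70 mm

x̄ = 60.00 mm, ȳ = 106.70 mm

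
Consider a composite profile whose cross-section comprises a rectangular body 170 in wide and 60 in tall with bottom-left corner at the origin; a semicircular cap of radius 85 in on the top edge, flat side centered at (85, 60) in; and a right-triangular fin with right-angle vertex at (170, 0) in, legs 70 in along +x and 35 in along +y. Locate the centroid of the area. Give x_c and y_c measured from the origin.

x_c = 90.83 in, y_c = 61.94 in

rectangular body: A = 170 × 60 = 10200.00, centroid at (85.00, 30.00).
semicircular top: A = ½π·85² = 11349.00, centroid at (85.00, 96.08).
triangular fin: A = ½·70·35 = 1225.00, centroid at (193.33, 11.67).
ΣA = 22774.00 in², ΣAx_c = 2068498.63 in³, ΣAy_c = 1410648.54 in³.
x_c = 2068498.63/22774.00 = 90.83 in; y_c = 1410648.54/22774.00 = 61.94 in.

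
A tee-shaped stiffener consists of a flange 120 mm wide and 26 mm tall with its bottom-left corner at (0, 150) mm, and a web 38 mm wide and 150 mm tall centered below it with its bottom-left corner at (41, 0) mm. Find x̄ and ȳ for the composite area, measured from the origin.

x̄ = 60.00 mm, ȳ = 106.13 mm

Part | A | x̄ᵢ | ȳᵢ | A·x̄ᵢ | A·ȳᵢ
web | 5700.00 | 60.00 | 75.00 | 342000.00 | 427500.00
flange | 3120.00 | 60.00 | 163.00 | 187200.00 | 508560.00
Σ | 8820.00 |  |  | 529200.00 | 936060.00
x̄ = 529200.00 / 8820.00 = 60.00 mm
ȳ = 936060.00 / 8820.00 = 106.13 mm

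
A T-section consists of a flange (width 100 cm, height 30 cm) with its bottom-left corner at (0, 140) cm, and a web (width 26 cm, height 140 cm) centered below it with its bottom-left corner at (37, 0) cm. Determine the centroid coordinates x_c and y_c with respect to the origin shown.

x_c = 50.00 cm, y_c = 108.40 cm

Part | A | x̄ᵢ | ȳᵢ | A·x̄ᵢ | A·ȳᵢ
web | 3640.00 | 50.00 | 70.00 | 182000.00 | 254800.00
flange | 3000.00 | 50.00 | 155.00 | 150000.00 | 465000.00
Σ | 6640.00 |  |  | 332000.00 | 719800.00
x_c = 332000.00 / 6640.00 = 50.00 cm
y_c = 719800.00 / 6640.00 = 108.40 cm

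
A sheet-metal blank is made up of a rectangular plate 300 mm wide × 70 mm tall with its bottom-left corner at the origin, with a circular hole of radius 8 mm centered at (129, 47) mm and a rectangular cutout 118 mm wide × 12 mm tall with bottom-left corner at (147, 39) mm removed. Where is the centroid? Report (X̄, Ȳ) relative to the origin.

plate: A = 300 × 70 = 21000.00, centroid at (150.00, 35.00).
hole 1: A = −π·8² = -201.06, centroid at (129.00, 47.00).
hole 2: A = −(118 × 12) = -1416.00, centroid at (206.00, 45.00).
ΣA = 19382.94 mm², ΣAX̄ = 2832367.01 mm³, ΣAȲ = 661830.09 mm³.
X̄ = 2832367.01/19382.94 = 146.13 mm; Ȳ = 661830.09/19382.94 = 34.14 mm.

X̄ = 146.13 mm, Ȳ = 34.14 mm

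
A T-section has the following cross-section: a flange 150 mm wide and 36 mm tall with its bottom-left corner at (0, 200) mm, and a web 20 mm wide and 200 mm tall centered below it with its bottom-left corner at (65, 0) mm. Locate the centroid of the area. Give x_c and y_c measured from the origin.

Part | A | x̄ᵢ | ȳᵢ | A·x̄ᵢ | A·ȳᵢ
web | 4000.00 | 75.00 | 100.00 | 300000.00 | 400000.00
flange | 5400.00 | 75.00 | 218.00 | 405000.00 | 1177200.00
Σ | 9400.00 |  |  | 705000.00 | 1577200.00
x_c = 705000.00 / 9400.00 = 75.00 mm
y_c = 1577200.00 / 9400.00 = 167.79 mm

x_c = 75.00 mm, y_c = 167.79 mm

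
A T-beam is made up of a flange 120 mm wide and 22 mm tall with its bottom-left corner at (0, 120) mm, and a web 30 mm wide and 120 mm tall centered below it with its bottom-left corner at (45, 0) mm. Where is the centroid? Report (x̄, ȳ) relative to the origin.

x̄ = 60.00 mm, ȳ = 90.04 mm

web: A = 30 × 120 = 3600.00, centroid at (60.00, 60.00).
flange: A = 120 × 22 = 2640.00, centroid at (60.00, 131.00).
ΣA = 6240.00 mm², ΣAx̄ = 374400.00 mm³, ΣAȳ = 561840.00 mm³.
x̄ = 374400.00/6240.00 = 60.00 mm; ȳ = 561840.00/6240.00 = 90.04 mm.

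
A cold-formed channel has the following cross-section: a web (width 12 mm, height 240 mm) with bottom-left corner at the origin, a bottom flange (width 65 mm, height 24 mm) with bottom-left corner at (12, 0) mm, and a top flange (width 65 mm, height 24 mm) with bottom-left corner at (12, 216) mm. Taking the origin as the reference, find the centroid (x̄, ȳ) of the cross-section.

Part | A | x̄ᵢ | ȳᵢ | A·x̄ᵢ | A·ȳᵢ
web | 2880.00 | 6.00 | 120.00 | 17280.00 | 345600.00
bottom flange | 1560.00 | 44.50 | 12.00 | 69420.00 | 18720.00
top flange | 1560.00 | 44.50 | 228.00 | 69420.00 | 355680.00
Σ | 6000.00 |  |  | 156120.00 | 720000.00
x̄ = 156120.00 / 6000.00 = 26.02 mm
ȳ = 720000.00 / 6000.00 = 120.00 mm

x̄ = 26.02 mm, ȳ = 120.00 mm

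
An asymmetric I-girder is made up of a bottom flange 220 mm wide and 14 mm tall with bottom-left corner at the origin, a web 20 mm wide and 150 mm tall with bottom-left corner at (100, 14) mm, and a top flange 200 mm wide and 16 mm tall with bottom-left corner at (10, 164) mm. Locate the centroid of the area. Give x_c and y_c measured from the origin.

x_c = 110.00 mm, y_c = 90.41 mm

Part | A | x̄ᵢ | ȳᵢ | A·x̄ᵢ | A·ȳᵢ
bottom flange | 3080.00 | 110.00 | 7.00 | 338800.00 | 21560.00
web | 3000.00 | 110.00 | 89.00 | 330000.00 | 267000.00
top flange | 3200.00 | 110.00 | 172.00 | 352000.00 | 550400.00
Σ | 9280.00 |  |  | 1020800.00 | 838960.00
x_c = 1020800.00 / 9280.00 = 110.00 mm
y_c = 838960.00 / 9280.00 = 90.41 mm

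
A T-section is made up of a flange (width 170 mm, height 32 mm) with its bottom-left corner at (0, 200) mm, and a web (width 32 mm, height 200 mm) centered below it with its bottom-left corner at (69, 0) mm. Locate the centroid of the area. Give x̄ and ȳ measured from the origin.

web: A = 32 × 200 = 6400.00, centroid at (85.00, 100.00).
flange: A = 170 × 32 = 5440.00, centroid at (85.00, 216.00).
ΣA = 11840.00 mm², ΣAx̄ = 1006400.00 mm³, ΣAȳ = 1815040.00 mm³.
x̄ = 1006400.00/11840.00 = 85.00 mm; ȳ = 1815040.00/11840.00 = 153.30 mm.

x̄ = 85.00 mm, ȳ = 153.30 mm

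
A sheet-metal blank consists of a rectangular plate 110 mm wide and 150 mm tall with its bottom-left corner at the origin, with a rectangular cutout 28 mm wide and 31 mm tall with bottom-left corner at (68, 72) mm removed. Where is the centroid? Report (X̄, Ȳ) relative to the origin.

X̄ = 53.50 mm, Ȳ = 74.31 mm

Part | A | x̄ᵢ | ȳᵢ | A·x̄ᵢ | A·ȳᵢ
plate | 16500.00 | 55.00 | 75.00 | 907500.00 | 1237500.00
hole | -868.00 | 82.00 | 87.50 | -71176.00 | -75950.00
Σ | 15632.00 |  |  | 836324.00 | 1161550.00
X̄ = 836324.00 / 15632.00 = 53.50 mm
Ȳ = 1161550.00 / 15632.00 = 74.31 mm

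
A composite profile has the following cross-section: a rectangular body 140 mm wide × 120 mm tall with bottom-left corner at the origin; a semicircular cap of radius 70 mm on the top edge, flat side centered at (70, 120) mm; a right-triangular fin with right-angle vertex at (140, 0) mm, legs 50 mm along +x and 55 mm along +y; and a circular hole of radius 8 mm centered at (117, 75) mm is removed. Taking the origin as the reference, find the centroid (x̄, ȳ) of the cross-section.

Part | A | x̄ᵢ | ȳᵢ | A·x̄ᵢ | A·ȳᵢ
rectangular body | 16800.00 | 70.00 | 60.00 | 1176000.00 | 1008000.00
semicircular top | 7696.90 | 70.00 | 149.71 | 538783.14 | 1152294.91
triangular fin | 1375.00 | 156.67 | 18.33 | 215416.67 | 25208.33
hole | -201.06 | 117.00 | 75.00 | -23524.25 | -15079.64
Σ | 25670.84 |  |  | 1906675.56 | 2170423.60
x̄ = 1906675.56 / 25670.84 = 74.27 mm
ȳ = 2170423.60 / 25670.84 = 84.55 mm

x̄ = 74.27 mm, ȳ = 84.55 mm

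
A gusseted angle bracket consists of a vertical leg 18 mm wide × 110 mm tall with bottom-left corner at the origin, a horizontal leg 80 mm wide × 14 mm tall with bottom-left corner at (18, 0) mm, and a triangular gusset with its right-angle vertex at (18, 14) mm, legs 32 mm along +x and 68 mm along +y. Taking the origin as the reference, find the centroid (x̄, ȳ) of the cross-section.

Part | A | x̄ᵢ | ȳᵢ | A·x̄ᵢ | A·ȳᵢ
vertical leg | 1980.00 | 9.00 | 55.00 | 17820.00 | 108900.00
horizontal leg | 1120.00 | 58.00 | 7.00 | 64960.00 | 7840.00
gusset | 1088.00 | 28.67 | 36.67 | 31189.33 | 39893.33
Σ | 4188.00 |  |  | 113969.33 | 156633.33
x̄ = 113969.33 / 4188.00 = 27.21 mm
ȳ = 156633.33 / 4188.00 = 37.40 mm

x̄ = 27.21 mm, ȳ = 37.40 mm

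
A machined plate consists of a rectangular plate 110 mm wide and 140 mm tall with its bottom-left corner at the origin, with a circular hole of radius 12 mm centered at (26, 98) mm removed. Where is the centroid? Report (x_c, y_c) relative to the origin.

x_c = 55.88 mm, y_c = 69.15 mm

Part | A | x̄ᵢ | ȳᵢ | A·x̄ᵢ | A·ȳᵢ
plate | 15400.00 | 55.00 | 70.00 | 847000.00 | 1078000.00
hole | -452.39 | 26.00 | 98.00 | -11762.12 | -44334.16
Σ | 14947.61 |  |  | 835237.88 | 1033665.84
x_c = 835237.88 / 14947.61 = 55.88 mm
y_c = 1033665.84 / 14947.61 = 69.15 mm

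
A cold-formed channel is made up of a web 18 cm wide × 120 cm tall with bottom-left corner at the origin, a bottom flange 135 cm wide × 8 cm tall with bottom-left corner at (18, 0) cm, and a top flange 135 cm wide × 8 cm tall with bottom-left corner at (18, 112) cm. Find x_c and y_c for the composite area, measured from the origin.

web: A = 18 × 120 = 2160.00, centroid at (9.00, 60.00).
bottom flange: A = 135 × 8 = 1080.00, centroid at (85.50, 4.00).
top flange: A = 135 × 8 = 1080.00, centroid at (85.50, 116.00).
ΣA = 4320.00 cm², ΣAx_c = 204120.00 cm³, ΣAy_c = 259200.00 cm³.
x_c = 204120.00/4320.00 = 47.25 cm; y_c = 259200.00/4320.00 = 60.00 cm.

x_c = 47.25 cm, y_c = 60.00 cm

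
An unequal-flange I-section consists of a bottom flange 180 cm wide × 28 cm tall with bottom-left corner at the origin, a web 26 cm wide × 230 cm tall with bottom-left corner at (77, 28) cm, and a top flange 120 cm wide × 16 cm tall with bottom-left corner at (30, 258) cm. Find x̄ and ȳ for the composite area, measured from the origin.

x̄ = 90.00 cm, ȳ = 111.01 cm

Part | A | x̄ᵢ | ȳᵢ | A·x̄ᵢ | A·ȳᵢ
bottom flange | 5040.00 | 90.00 | 14.00 | 453600.00 | 70560.00
web | 5980.00 | 90.00 | 143.00 | 538200.00 | 855140.00
top flange | 1920.00 | 90.00 | 266.00 | 172800.00 | 510720.00
Σ | 12940.00 |  |  | 1164600.00 | 1436420.00
x̄ = 1164600.00 / 12940.00 = 90.00 cm
ȳ = 1436420.00 / 12940.00 = 111.01 cm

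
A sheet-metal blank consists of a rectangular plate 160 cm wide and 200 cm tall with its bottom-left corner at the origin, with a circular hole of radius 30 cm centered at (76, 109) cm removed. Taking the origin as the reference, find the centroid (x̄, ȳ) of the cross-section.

plate: A = 160 × 200 = 32000.00, centroid at (80.00, 100.00).
hole: A = −π·30² = -2827.43, centroid at (76.00, 109.00).
ΣA = 29172.57 cm²
ΣAx̄ = (32000.00)(80.00) + (-2827.43)(76.00) = 2345115.06 cm³
ΣAȳ = (32000.00)(100.00) + (-2827.43)(109.00) = 2891809.76 cm³
x̄ = 2345115.06 / 29172.57 = 80.39 cm
ȳ = 2891809.76 / 29172.57 = 99.13 cm

x̄ = 80.39 cm, ȳ = 99.13 cm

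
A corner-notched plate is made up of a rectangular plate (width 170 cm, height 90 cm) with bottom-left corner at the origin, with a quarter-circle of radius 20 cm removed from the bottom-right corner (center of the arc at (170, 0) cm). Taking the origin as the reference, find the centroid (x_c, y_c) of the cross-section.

plate: A = 170 × 90 = 15300.00, centroid at (85.00, 45.00).
removed quarter-circle: A = −¼π·20² = -314.16, centroid at (161.51, 8.49).
ΣA = 14985.84 cm²
ΣAx_c = (15300.00)(85.00) + (-314.16)(161.51) = 1249759.59 cm³
ΣAy_c = (15300.00)(45.00) + (-314.16)(8.49) = 685833.33 cm³
x_c = 1249759.59 / 14985.84 = 83.40 cm
y_c = 685833.33 / 14985.84 = 45.77 cm

x_c = 83.40 cm, y_c = 45.77 cm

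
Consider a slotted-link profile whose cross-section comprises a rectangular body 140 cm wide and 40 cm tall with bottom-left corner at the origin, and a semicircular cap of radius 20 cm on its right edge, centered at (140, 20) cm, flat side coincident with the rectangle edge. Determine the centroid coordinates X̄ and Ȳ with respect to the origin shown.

Part | A | x̄ᵢ | ȳᵢ | A·x̄ᵢ | A·ȳᵢ
rectangular body | 5600.00 | 70.00 | 20.00 | 392000.00 | 112000.00
semicircular end | 628.32 | 148.49 | 20.00 | 93297.93 | 12566.37
Σ | 6228.32 |  |  | 485297.93 | 124566.37
X̄ = 485297.93 / 6228.32 = 77.92 cm
Ȳ = 124566.37 / 6228.32 = 20.00 cm

X̄ = 77.92 cm, Ȳ = 20.00 cm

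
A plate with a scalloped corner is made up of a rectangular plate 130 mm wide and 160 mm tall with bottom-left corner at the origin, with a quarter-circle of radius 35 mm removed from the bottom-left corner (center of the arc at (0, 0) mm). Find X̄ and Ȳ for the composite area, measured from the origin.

X̄ = 67.43 mm, Ȳ = 83.16 mm

plate: A = 130 × 160 = 20800.00, centroid at (65.00, 80.00).
removed quarter-circle: A = −¼π·35² = -962.11, centroid at (14.85, 14.85).
ΣA = 19837.89 mm², ΣAX̄ = 1337708.33 mm³, ΣAȲ = 1649708.33 mm³.
X̄ = 1337708.33/19837.89 = 67.43 mm; Ȳ = 1649708.33/19837.89 = 83.16 mm.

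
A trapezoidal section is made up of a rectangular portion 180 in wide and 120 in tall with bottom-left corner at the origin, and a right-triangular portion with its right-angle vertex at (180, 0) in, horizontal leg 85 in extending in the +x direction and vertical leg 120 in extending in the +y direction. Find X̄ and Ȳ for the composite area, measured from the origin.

Part | A | x̄ᵢ | ȳᵢ | A·x̄ᵢ | A·ȳᵢ
rectangular portion | 21600.00 | 90.00 | 60.00 | 1944000.00 | 1296000.00
triangular portion | 5100.00 | 208.33 | 40.00 | 1062500.00 | 204000.00
Σ | 26700.00 |  |  | 3006500.00 | 1500000.00
X̄ = 3006500.00 / 26700.00 = 112.60 in
Ȳ = 1500000.00 / 26700.00 = 56.18 in

X̄ = 112.60 in, Ȳ = 56.18 in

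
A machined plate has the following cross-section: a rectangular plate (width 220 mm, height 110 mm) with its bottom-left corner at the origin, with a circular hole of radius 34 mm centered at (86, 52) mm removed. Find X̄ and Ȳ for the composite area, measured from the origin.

plate: A = 220 × 110 = 24200.00, centroid at (110.00, 55.00).
hole: A = −π·34² = -3631.68, centroid at (86.00, 52.00).
ΣA = 20568.32 mm², ΣAX̄ = 2349675.42 mm³, ΣAȲ = 1142152.58 mm³.
X̄ = 2349675.42/20568.32 = 114.24 mm; Ȳ = 1142152.58/20568.32 = 55.53 mm.

X̄ = 114.24 mm, Ȳ = 55.53 mm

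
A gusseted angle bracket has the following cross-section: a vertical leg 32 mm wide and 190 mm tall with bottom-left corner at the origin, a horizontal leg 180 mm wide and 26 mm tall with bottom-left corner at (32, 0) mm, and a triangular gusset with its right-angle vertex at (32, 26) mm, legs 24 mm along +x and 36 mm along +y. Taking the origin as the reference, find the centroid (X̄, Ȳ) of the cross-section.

Part | A | x̄ᵢ | ȳᵢ | A·x̄ᵢ | A·ȳᵢ
vertical leg | 6080.00 | 16.00 | 95.00 | 97280.00 | 577600.00
horizontal leg | 4680.00 | 122.00 | 13.00 | 570960.00 | 60840.00
gusset | 432.00 | 40.00 | 38.00 | 17280.00 | 16416.00
Σ | 11192.00 |  |  | 685520.00 | 654856.00
X̄ = 685520.00 / 11192.00 = 61.25 mm
Ȳ = 654856.00 / 11192.00 = 58.51 mm

X̄ = 61.25 mm, Ȳ = 58.51 mm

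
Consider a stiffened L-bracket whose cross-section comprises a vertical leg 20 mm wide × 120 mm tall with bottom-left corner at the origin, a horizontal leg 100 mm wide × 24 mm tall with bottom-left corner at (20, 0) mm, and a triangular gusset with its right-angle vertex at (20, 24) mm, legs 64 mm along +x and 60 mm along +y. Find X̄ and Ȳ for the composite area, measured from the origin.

X̄ = 40.38 mm, Ȳ = 38.29 mm

vertical leg: A = 20 × 120 = 2400.00, centroid at (10.00, 60.00).
horizontal leg: A = 100 × 24 = 2400.00, centroid at (70.00, 12.00).
gusset: A = ½·64·60 = 1920.00, centroid at (41.33, 44.00).
ΣA = 6720.00 mm², ΣAX̄ = 271360.00 mm³, ΣAȲ = 257280.00 mm³.
X̄ = 271360.00/6720.00 = 40.38 mm; Ȳ = 257280.00/6720.00 = 38.29 mm.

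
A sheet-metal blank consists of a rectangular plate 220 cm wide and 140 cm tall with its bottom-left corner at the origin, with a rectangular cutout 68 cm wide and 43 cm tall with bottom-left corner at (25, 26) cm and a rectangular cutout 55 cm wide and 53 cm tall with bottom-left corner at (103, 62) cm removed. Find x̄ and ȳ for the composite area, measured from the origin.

plate: A = 220 × 140 = 30800.00, centroid at (110.00, 70.00).
hole 1: A = −(68 × 43) = -2924.00, centroid at (59.00, 47.50).
hole 2: A = −(55 × 53) = -2915.00, centroid at (130.50, 88.50).
ΣA = 24961.00 cm²
ΣAx̄ = (30800.00)(110.00) + (-2924.00)(59.00) + (-2915.00)(130.50) = 2835076.50 cm³
ΣAȳ = (30800.00)(70.00) + (-2924.00)(47.50) + (-2915.00)(88.50) = 1759132.50 cm³
x̄ = 2835076.50 / 24961.00 = 113.58 cm
ȳ = 1759132.50 / 24961.00 = 70.48 cm

x̄ = 113.58 cm, ȳ = 70.48 cm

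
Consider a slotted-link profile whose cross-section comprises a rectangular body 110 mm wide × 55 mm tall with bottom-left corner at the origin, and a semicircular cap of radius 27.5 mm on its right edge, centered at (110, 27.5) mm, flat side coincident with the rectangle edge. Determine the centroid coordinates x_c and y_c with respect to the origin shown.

x_c = 65.94 mm, y_c = 27.50 mm

rectangular body: A = 110 × 55 = 6050.00, centroid at (55.00, 27.50).
semicircular end: A = ½π·27.5² = 1187.91, centroid at (121.67, 27.50).
ΣA = 7237.91 mm²
ΣAx_c = (6050.00)(55.00) + (1187.91)(121.67) = 477285.20 mm³
ΣAy_c = (6050.00)(27.50) + (1187.91)(27.50) = 199042.65 mm³
x_c = 477285.20 / 7237.91 = 65.94 mm
y_c = 199042.65 / 7237.91 = 27.50 mm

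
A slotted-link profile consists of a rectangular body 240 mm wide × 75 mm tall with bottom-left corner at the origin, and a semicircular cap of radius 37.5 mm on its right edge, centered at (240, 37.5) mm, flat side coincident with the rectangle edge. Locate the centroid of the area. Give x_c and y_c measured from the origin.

Part | A | x̄ᵢ | ȳᵢ | A·x̄ᵢ | A·ȳᵢ
rectangular body | 18000.00 | 120.00 | 37.50 | 2160000.00 | 675000.00
semicircular end | 2208.93 | 255.92 | 37.50 | 565300.01 | 82834.96
Σ | 20208.93 |  |  | 2725300.01 | 757834.96
x_c = 2725300.01 / 20208.93 = 134.86 mm
y_c = 757834.96 / 20208.93 = 37.50 mm

x_c = 134.86 mm, y_c = 37.50 mm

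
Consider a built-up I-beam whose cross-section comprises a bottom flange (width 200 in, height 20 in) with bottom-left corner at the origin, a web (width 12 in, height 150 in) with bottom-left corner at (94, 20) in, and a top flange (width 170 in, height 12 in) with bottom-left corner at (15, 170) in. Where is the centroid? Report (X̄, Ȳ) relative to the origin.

bottom flange: A = 200 × 20 = 4000.00, centroid at (100.00, 10.00).
web: A = 12 × 150 = 1800.00, centroid at (100.00, 95.00).
top flange: A = 170 × 12 = 2040.00, centroid at (100.00, 176.00).
ΣA = 7840.00 in², ΣAX̄ = 784000.00 in³, ΣAȲ = 570040.00 in³.
X̄ = 784000.00/7840.00 = 100.00 in; Ȳ = 570040.00/7840.00 = 72.71 in.

X̄ = 100.00 in, Ȳ = 72.71 in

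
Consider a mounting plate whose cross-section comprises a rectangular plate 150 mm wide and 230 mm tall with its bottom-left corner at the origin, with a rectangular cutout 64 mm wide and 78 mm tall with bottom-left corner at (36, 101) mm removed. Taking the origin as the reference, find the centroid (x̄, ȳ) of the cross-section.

x̄ = 76.18 mm, ȳ = 110.77 mm

Part | A | x̄ᵢ | ȳᵢ | A·x̄ᵢ | A·ȳᵢ
plate | 34500.00 | 75.00 | 115.00 | 2587500.00 | 3967500.00
hole | -4992.00 | 68.00 | 140.00 | -339456.00 | -698880.00
Σ | 29508.00 |  |  | 2248044.00 | 3268620.00
x̄ = 2248044.00 / 29508.00 = 76.18 mm
ȳ = 3268620.00 / 29508.00 = 110.77 mm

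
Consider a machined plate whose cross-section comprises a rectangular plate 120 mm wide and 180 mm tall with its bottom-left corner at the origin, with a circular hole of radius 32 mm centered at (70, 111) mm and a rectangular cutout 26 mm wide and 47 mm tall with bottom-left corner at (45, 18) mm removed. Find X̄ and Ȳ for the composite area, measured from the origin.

plate: A = 120 × 180 = 21600.00, centroid at (60.00, 90.00).
hole 1: A = −π·32² = -3216.99, centroid at (70.00, 111.00).
hole 2: A = −(26 × 47) = -1222.00, centroid at (58.00, 41.50).
ΣA = 17161.01 mm²
ΣAX̄ = (21600.00)(60.00) + (-3216.99)(70.00) + (-1222.00)(58.00) = 999934.64 mm³
ΣAȲ = (21600.00)(90.00) + (-3216.99)(111.00) + (-1222.00)(41.50) = 1536201.01 mm³
X̄ = 999934.64 / 17161.01 = 58.27 mm
Ȳ = 1536201.01 / 17161.01 = 89.52 mm

X̄ = 58.27 mm, Ȳ = 89.52 mm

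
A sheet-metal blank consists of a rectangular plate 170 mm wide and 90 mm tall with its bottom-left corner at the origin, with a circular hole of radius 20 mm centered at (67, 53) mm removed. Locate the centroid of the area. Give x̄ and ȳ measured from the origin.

x̄ = 86.61 mm, ȳ = 44.28 mm

Part | A | x̄ᵢ | ȳᵢ | A·x̄ᵢ | A·ȳᵢ
plate | 15300.00 | 85.00 | 45.00 | 1300500.00 | 688500.00
hole | -1256.64 | 67.00 | 53.00 | -84194.68 | -66601.76
Σ | 14043.36 |  |  | 1216305.32 | 621898.24
x̄ = 1216305.32 / 14043.36 = 86.61 mm
ȳ = 621898.24 / 14043.36 = 44.28 mm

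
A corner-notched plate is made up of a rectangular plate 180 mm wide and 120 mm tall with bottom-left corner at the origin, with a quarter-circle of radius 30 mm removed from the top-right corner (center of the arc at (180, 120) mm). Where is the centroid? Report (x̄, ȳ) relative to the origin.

x̄ = 87.39 mm, ȳ = 58.40 mm

Part | A | x̄ᵢ | ȳᵢ | A·x̄ᵢ | A·ȳᵢ
plate | 21600.00 | 90.00 | 60.00 | 1944000.00 | 1296000.00
removed quarter-circle | -706.86 | 167.27 | 107.27 | -118234.50 | -75823.00
Σ | 20893.14 |  |  | 1825765.50 | 1220177.00
x̄ = 1825765.50 / 20893.14 = 87.39 mm
ȳ = 1220177.00 / 20893.14 = 58.40 mm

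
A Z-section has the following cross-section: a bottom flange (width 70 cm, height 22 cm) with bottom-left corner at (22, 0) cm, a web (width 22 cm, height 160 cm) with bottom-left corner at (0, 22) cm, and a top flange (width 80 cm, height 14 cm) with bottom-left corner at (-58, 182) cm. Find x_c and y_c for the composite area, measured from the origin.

bottom flange: A = 70 × 22 = 1540.00, centroid at (57.00, 11.00).
web: A = 22 × 160 = 3520.00, centroid at (11.00, 102.00).
top flange: A = 80 × 14 = 1120.00, centroid at (-18.00, 189.00).
ΣA = 6180.00 cm², ΣAx_c = 106340.00 cm³, ΣAy_c = 587660.00 cm³.
x_c = 106340.00/6180.00 = 17.21 cm; y_c = 587660.00/6180.00 = 95.09 cm.

x_c = 17.21 cm, y_c = 95.09 cm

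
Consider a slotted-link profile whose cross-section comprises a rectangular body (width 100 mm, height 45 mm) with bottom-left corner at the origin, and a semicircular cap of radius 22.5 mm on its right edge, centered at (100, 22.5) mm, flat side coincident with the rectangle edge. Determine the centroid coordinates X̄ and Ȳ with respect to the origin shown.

rectangular body: A = 100 × 45 = 4500.00, centroid at (50.00, 22.50).
semicircular end: A = ½π·22.5² = 795.22, centroid at (109.55, 22.50).
ΣA = 5295.22 mm², ΣAX̄ = 312115.31 mm³, ΣAȲ = 119142.35 mm³.
X̄ = 312115.31/5295.22 = 58.94 mm; Ȳ = 119142.35/5295.22 = 22.50 mm.

X̄ = 58.94 mm, Ȳ = 22.50 mm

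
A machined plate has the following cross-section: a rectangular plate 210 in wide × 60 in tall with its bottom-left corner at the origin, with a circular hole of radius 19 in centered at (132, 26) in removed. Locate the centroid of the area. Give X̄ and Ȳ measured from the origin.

plate: A = 210 × 60 = 12600.00, centroid at (105.00, 30.00).
hole: A = −π·19² = -1134.11, centroid at (132.00, 26.00).
ΣA = 11465.89 in², ΣAX̄ = 1173296.83 in³, ΣAȲ = 348513.01 in³.
X̄ = 1173296.83/11465.89 = 102.33 in; Ȳ = 348513.01/11465.89 = 30.40 in.

X̄ = 102.33 in, Ȳ = 30.40 in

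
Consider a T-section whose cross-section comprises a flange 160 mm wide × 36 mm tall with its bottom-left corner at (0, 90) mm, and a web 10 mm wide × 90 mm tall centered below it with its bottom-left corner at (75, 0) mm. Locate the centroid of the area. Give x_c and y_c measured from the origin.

x_c = 80.00 mm, y_c = 99.49 mm

web: A = 10 × 90 = 900.00, centroid at (80.00, 45.00).
flange: A = 160 × 36 = 5760.00, centroid at (80.00, 108.00).
ΣA = 6660.00 mm²
ΣAx_c = (900.00)(80.00) + (5760.00)(80.00) = 532800.00 mm³
ΣAy_c = (900.00)(45.00) + (5760.00)(108.00) = 662580.00 mm³
x_c = 532800.00 / 6660.00 = 80.00 mm
y_c = 662580.00 / 6660.00 = 99.49 mm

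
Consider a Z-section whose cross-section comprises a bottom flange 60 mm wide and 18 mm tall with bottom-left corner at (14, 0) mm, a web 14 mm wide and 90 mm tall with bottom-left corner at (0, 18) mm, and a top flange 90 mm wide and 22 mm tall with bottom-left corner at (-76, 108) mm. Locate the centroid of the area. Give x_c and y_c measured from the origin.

x_c = -1.17 mm, y_c = 75.17 mm

bottom flange: A = 60 × 18 = 1080.00, centroid at (44.00, 9.00).
web: A = 14 × 90 = 1260.00, centroid at (7.00, 63.00).
top flange: A = 90 × 22 = 1980.00, centroid at (-31.00, 119.00).
ΣA = 4320.00 mm²
ΣAx_c = (1080.00)(44.00) + (1260.00)(7.00) + (1980.00)(-31.00) = -5040.00 mm³
ΣAy_c = (1080.00)(9.00) + (1260.00)(63.00) + (1980.00)(119.00) = 324720.00 mm³
x_c = -5040.00 / 4320.00 = -1.17 mm
y_c = 324720.00 / 4320.00 = 75.17 mm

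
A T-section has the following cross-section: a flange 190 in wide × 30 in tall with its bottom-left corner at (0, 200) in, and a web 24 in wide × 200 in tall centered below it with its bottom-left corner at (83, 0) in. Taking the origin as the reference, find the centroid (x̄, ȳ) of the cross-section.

x̄ = 95.00 in, ȳ = 162.43 in

web: A = 24 × 200 = 4800.00, centroid at (95.00, 100.00).
flange: A = 190 × 30 = 5700.00, centroid at (95.00, 215.00).
ΣA = 10500.00 in²
ΣAx̄ = (4800.00)(95.00) + (5700.00)(95.00) = 997500.00 in³
ΣAȳ = (4800.00)(100.00) + (5700.00)(215.00) = 1705500.00 in³
x̄ = 997500.00 / 10500.00 = 95.00 in
ȳ = 1705500.00 / 10500.00 = 162.43 in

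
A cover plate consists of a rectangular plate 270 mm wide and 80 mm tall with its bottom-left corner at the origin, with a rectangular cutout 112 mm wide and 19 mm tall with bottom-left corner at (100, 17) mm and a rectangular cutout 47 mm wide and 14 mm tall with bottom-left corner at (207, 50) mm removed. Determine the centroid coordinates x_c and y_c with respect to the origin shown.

Part | A | x̄ᵢ | ȳᵢ | A·x̄ᵢ | A·ȳᵢ
plate | 21600.00 | 135.00 | 40.00 | 2916000.00 | 864000.00
hole 1 | -2128.00 | 156.00 | 26.50 | -331968.00 | -56392.00
hole 2 | -658.00 | 230.50 | 57.00 | -151669.00 | -37506.00
Σ | 18814.00 |  |  | 2432363.00 | 770102.00
x_c = 2432363.00 / 18814.00 = 129.28 mm
y_c = 770102.00 / 18814.00 = 40.93 mm

x_c = 129.28 mm, y_c = 40.93 mm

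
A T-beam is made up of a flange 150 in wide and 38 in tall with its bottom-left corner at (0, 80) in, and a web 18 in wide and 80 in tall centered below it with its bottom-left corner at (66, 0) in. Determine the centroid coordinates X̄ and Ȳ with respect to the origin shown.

web: A = 18 × 80 = 1440.00, centroid at (75.00, 40.00).
flange: A = 150 × 38 = 5700.00, centroid at (75.00, 99.00).
ΣA = 7140.00 in², ΣAX̄ = 535500.00 in³, ΣAȲ = 621900.00 in³.
X̄ = 535500.00/7140.00 = 75.00 in; Ȳ = 621900.00/7140.00 = 87.10 in.

X̄ = 75.00 in, Ȳ = 87.10 in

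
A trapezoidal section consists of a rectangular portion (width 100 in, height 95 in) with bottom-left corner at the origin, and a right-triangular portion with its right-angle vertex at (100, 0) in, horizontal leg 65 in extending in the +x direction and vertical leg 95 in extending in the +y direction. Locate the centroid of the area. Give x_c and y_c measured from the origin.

rectangular portion: A = 100 × 95 = 9500.00, centroid at (50.00, 47.50).
triangular portion: A = ½·65·95 = 3087.50, centroid at (121.67, 31.67).
ΣA = 12587.50 in², ΣAx_c = 850645.83 in³, ΣAy_c = 549020.83 in³.
x_c = 850645.83/12587.50 = 67.58 in; y_c = 549020.83/12587.50 = 43.62 in.

x_c = 67.58 in, y_c = 43.62 in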